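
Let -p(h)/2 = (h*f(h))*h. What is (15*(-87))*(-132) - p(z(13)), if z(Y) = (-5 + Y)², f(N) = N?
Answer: 696548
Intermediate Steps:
p(h) = -2*h³ (p(h) = -2*h*h*h = -2*h²*h = -2*h³)
(15*(-87))*(-132) - p(z(13)) = (15*(-87))*(-132) - (-2)*((-5 + 13)²)³ = -1305*(-132) - (-2)*(8²)³ = 172260 - (-2)*64³ = 172260 - (-2)*262144 = 172260 - 1*(-524288) = 172260 + 524288 = 696548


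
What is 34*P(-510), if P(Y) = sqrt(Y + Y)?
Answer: 68*I*sqrt(255) ≈ 1085.9*I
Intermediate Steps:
P(Y) = sqrt(2)*sqrt(Y) (P(Y) = sqrt(2*Y) = sqrt(2)*sqrt(Y))
34*P(-510) = 34*(sqrt(2)*sqrt(-510)) = 34*(sqrt(2)*(I*sqrt(510))) = 34*(2*I*sqrt(255)) = 68*I*sqrt(255)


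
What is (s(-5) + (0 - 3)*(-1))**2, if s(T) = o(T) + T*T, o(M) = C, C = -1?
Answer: 729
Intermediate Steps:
o(M) = -1
s(T) = -1 + T**2 (s(T) = -1 + T*T = -1 + T**2)
(s(-5) + (0 - 3)*(-1))**2 = ((-1 + (-5)**2) + (0 - 3)*(-1))**2 = ((-1 + 25) - 3*(-1))**2 = (24 + 3)**2 = 27**2 = 729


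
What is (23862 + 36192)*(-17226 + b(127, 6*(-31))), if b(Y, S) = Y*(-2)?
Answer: -1049743920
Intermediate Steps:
b(Y, S) = -2*Y
(23862 + 36192)*(-17226 + b(127, 6*(-31))) = (23862 + 36192)*(-17226 - 2*127) = 60054*(-17226 - 254) = 60054*(-17480) = -1049743920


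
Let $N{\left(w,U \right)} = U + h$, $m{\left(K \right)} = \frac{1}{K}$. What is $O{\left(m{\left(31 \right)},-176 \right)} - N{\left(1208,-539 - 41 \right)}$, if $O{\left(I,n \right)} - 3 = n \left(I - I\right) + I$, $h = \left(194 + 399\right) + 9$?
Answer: $- \frac{588}{31} \approx -18.968$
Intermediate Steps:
$h = 602$ ($h = 593 + 9 = 602$)
$O{\left(I,n \right)} = 3 + I$ ($O{\left(I,n \right)} = 3 + \left(n \left(I - I\right) + I\right) = 3 + \left(n 0 + I\right) = 3 + \left(0 + I\right) = 3 + I$)
$N{\left(w,U \right)} = 602 + U$ ($N{\left(w,U \right)} = U + 602 = 602 + U$)
$O{\left(m{\left(31 \right)},-176 \right)} - N{\left(1208,-539 - 41 \right)} = \left(3 + \frac{1}{31}\right) - \left(602 - 580\right) = \frac{94}{31} - 22 = - \frac{588}{31}$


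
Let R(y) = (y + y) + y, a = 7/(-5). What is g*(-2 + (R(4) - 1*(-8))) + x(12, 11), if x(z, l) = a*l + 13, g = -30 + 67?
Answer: 3318/5 ≈ 663.60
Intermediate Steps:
a = -7/5 (a = 7*(-1/5) = -7/5 ≈ -1.4000)
g = 37
R(y) = 3*y (R(y) = 2*y + y = 3*y)
x(z, l) = 13 - 7*l/5 (x(z, l) = -7*l/5 + 13 = 13 - 7*l/5)
g*(-2 + (R(4) - 1*(-8))) + x(12, 11) = 37*(-2 + (3*4 - 1*(-8))) + (13 - 7/5*11) = 37*(-2 + (12 + 8)) + (13 - 77/5) = 37*(-2 + 20) - 12/5 = 37*18 - 12/5 = 666 - 12/5 = 3318/5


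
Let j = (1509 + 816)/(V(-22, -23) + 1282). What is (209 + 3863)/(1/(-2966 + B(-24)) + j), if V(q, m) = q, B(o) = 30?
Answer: 251063232/113749 ≈ 2207.2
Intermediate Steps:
j = 155/84 (j = (1509 + 816)/(-22 + 1282) = 2325/1260 = 2325*(1/1260) = 155/84 ≈ 1.8452)
(209 + 3863)/(1/(-2966 + B(-24)) + j) = (209 + 3863)/(1/(-2966 + 30) + 155/84) = 4072/(1/(-2936) + 155/84) = 4072/(-1/2936 + 155/84) = 4072/(113749/61656) = 4072*(61656/113749) = 251063232/113749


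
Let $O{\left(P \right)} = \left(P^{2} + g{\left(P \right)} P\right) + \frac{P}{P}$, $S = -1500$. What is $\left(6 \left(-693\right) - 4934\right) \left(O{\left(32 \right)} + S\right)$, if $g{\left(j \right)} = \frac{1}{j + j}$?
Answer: $4314154$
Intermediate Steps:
$g{\left(j \right)} = \frac{1}{2 j}$
$O{\left(P \right)} = \frac{3}{2} + P^{2}$ ($O{\left(P \right)} = \left(P^{2} + \frac{1}{2 P} P\right) + \frac{P}{P} = \left(P^{2} + \frac{1}{2}\right) + 1 = \left(\frac{1}{2} + P^{2}\right) + 1 = \frac{3}{2} + P^{2}$)
$\left(6 \left(-693\right) - 4934\right) \left(O{\left(32 \right)} + S\right) = \left(6 \left(-693\right) - 4934\right) \left(\left(\frac{3}{2} + 32^{2}\right) - 1500\right) = \left(-4158 - 4934\right) \left(\left(\frac{3}{2} + 1024\right) - 1500\right) = - 9092 \left(\frac{2051}{2} - 1500\right) = \left(-9092\right) \left(- \frac{949}{2}\right) = 4314154$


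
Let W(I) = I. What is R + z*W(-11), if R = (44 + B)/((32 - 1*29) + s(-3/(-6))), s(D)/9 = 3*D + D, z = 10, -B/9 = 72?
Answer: -2914/21 ≈ -138.76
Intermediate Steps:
B = -648 (B = -9*72 = -648)
s(D) = 36*D (s(D) = 9*(3*D + D) = 9*(4*D) = 36*D)
R = -604/21 (R = (44 - 648)/((32 - 1*29) + 36*(-3/(-6))) = -604/((32 - 29) + 36*(-3*(-⅙))) = -604/(3 + 36*(½)) = -604/(3 + 18) = -604/21 ≈ -28.762)
R + z*W(-11) = -604/21 + 10*(-11) = -604/21 - 110 = -2914/21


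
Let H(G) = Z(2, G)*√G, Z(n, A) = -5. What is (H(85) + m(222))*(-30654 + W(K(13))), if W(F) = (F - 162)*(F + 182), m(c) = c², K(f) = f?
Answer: -2942698356 + 298545*√85 ≈ -2.9399e+9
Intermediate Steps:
H(G) = -5*√G
W(F) = (-162 + F)*(182 + F)
(H(85) + m(222))*(-30654 + W(K(13))) = (-5*√85 + 222²)*(-30654 + (-29484 + 13² + 20*13)) = (-5*√85 + 49284)*(-30654 + (-29484 + 169 + 260)) = (49284 - 5*√85)*(-30654 - 29055) = (49284 - 5*√85)*(-59709) = -2942698356 + 298545*√85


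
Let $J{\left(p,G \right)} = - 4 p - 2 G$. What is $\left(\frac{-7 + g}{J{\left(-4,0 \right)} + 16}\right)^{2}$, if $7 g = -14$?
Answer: $\frac{81}{1024} \approx 0.079102$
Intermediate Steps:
$g = -2$ ($g = \frac{1}{7} \left(-14\right) = -2$)
$\left(\frac{-7 + g}{J{\left(-4,0 \right)} + 16}\right)^{2} = \left(\frac{-7 - 2}{\left(\left(-4\right) \left(-4\right) - 0\right) + 16}\right)^{2} = \left(- \frac{9}{\left(16 + 0\right) + 16}\right)^{2} = \left(- \frac{9}{16 + 16}\right)^{2} = \left(- \frac{9}{32}\right)^{2} = \frac{81}{1024}$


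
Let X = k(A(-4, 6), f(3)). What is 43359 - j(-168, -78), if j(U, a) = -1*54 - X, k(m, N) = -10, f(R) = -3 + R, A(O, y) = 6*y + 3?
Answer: 43403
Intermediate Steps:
A(O, y) = 3 + 6*y
X = -10
j(U, a) = -44 (j(U, a) = -1*54 - 1*(-10) = -54 + 10 = -44)
43359 - j(-168, -78) = 43359 - 1*(-44) = 43359 + 44 = 43403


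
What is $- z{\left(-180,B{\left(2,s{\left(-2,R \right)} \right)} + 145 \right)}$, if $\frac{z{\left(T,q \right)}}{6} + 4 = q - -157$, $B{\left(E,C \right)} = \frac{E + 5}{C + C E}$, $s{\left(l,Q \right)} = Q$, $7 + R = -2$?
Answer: $- \frac{16078}{9} \approx -1786.4$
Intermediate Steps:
$R = -9$ ($R = -7 - 2 = -9$)
$B{\left(E,C \right)} = \frac{5 + E}{C + C E}$
$z{\left(T,q \right)} = 918 + 6 q$ ($z{\left(T,q \right)} = -24 + 6 \left(q - -157\right) = -24 + 6 \left(q + 157\right) = -24 + 6 \left(157 + q\right) = -24 + \left(942 + 6 q\right) = 918 + 6 q$)
$- z{\left(-180,B{\left(2,s{\left(-2,R \right)} \right)} + 145 \right)} = - (918 + 6 \left(\frac{5 + 2}{\left(-9\right) \left(1 + 2\right)} + 145\right)) = - (918 + 6 \left(\left(- \frac{1}{9}\right) \frac{1}{3} \cdot 7 + 145\right)) = - (918 + 6 \left(- \frac{7}{27} + 145\right)) = - (918 + 6 \cdot \frac{3908}{27}) = - (918 + \frac{7816}{9}) = \left(-1\right) \frac{16078}{9} = - \frac{16078}{9}$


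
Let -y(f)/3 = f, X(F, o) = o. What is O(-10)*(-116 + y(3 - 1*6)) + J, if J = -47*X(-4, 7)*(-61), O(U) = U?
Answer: 21139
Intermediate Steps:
y(f) = -3*f
J = 20069 (J = -47*7*(-61) = -329*(-61) = 20069)
O(-10)*(-116 + y(3 - 1*6)) + J = -10*(-116 - 3*(3 - 1*6)) + 20069 = -10*(-116 - 3*(3 - 6)) + 20069 = -10*(-116 - 3*(-3)) + 20069 = -10*(-116 + 9) + 20069 = -10*(-107) + 20069 = 1070 + 20069 = 21139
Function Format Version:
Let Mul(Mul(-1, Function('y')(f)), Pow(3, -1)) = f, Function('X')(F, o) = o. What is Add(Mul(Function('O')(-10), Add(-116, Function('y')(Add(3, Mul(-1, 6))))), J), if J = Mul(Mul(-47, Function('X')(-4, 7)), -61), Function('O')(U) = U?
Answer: 21139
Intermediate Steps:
Function('y')(f) = Mul(-3, f)
J = 20069 (J = Mul(Mul(-47, 7), -61) = Mul(-329, -61) = 20069)
Add(Mul(Function('O')(-10), Add(-116, Function('y')(Add(3, Mul(-1, 6))))), J) = Add(Mul(-10, Add(-116, Mul(-3, Add(3, Mul(-1, 6))))), 20069) = Add(Mul(-10, Add(-116, Mul(-3, Add(3, -6)))), 20069) = Add(Mul(-10, Add(-116, Mul(-3, -3))), 20069) = Add(Mul(-10, Add(-116, 9)), 20069) = Add(Mul(-10, -107), 20069) = Add(1070, 20069) = 21139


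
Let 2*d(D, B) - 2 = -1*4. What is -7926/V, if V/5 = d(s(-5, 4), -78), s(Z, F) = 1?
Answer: 7926/5 ≈ 1585.2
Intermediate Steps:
d(D, B) = -1 (d(D, B) = 1 + (-1*4)/2 = 1 + (½)*(-4) = 1 - 2 = -1)
V = -5 (V = 5*(-1) = -5)
-7926/V = -7926/(-5) = -7926*(-⅕) = 7926/5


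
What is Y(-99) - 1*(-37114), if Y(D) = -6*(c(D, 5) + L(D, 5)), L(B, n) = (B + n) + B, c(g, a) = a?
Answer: 38242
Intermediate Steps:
L(B, n) = n + 2*B
Y(D) = -60 - 12*D (Y(D) = -6*(5 + (5 + 2*D)) = -6*(10 + 2*D) = -60 - 12*D)
Y(-99) - 1*(-37114) = (-60 - 12*(-99)) - 1*(-37114) = (-60 + 1188) + 37114 = 1128 + 37114 = 38242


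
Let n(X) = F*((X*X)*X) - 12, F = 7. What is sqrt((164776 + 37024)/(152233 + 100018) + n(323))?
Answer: sqrt(15009678140465058657)/252251 ≈ 15359.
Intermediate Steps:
n(X) = -12 + 7*X**3 (n(X) = 7*((X*X)*X) - 12 = 7*(X**2*X) - 12 = 7*X**3 - 12 = -12 + 7*X**3)
sqrt((164776 + 37024)/(152233 + 100018) + n(323)) = sqrt((164776 + 37024)/(152233 + 100018) + (-12 + 7*323**3)) = sqrt(201800/252251 + (-12 + 7*33698267)) = sqrt(201800*(1/252251) + (-12 + 235887869)) = sqrt(201800/252251 + 235887857) = sqrt(59502948017907/252251) = sqrt(15009678140465058657)/252251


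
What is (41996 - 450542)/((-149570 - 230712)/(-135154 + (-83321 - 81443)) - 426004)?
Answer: 6807238846/7098104855 ≈ 0.95902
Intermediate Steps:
(41996 - 450542)/((-149570 - 230712)/(-135154 + (-83321 - 81443)) - 426004) = -408546/(-380282/(-135154 - 164764) - 426004) = -408546/(-380282/(-299918) - 426004) = -408546/(-380282*(-1/299918) - 426004) = -408546/(190141/149959 - 426004) = -408546/(-63882943695/149959) = -408546*(-149959/63882943695) = 6807238846/7098104855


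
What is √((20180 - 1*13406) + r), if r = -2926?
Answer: 2*√962 ≈ 62.032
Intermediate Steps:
√((20180 - 1*13406) + r) = √((20180 - 1*13406) - 2926) = √((20180 - 13406) - 2926) = √(6774 - 2926) = √3848 = 2*√962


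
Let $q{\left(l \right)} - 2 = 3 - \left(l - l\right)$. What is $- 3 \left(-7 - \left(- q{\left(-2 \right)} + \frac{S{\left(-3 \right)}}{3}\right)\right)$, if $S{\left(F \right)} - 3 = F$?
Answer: $6$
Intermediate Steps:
$S{\left(F \right)} = 3 + F$
$q{\left(l \right)} = 5$ ($q{\left(l \right)} = 2 + \left(3 - \left(l - l\right)\right) = 2 + \left(3 - 0\right) = 2 + \left(3 + 0\right) = 2 + 3 = 5$)
$- 3 \left(-7 - \left(- q{\left(-2 \right)} + \frac{S{\left(-3 \right)}}{3}\right)\right) = - 3 \left(-7 + \left(5 - \frac{3 - 3}{3}\right)\right) = - 3 \left(-7 + \left(5 - 0 \cdot \frac{1}{3}\right)\right) = - 3 \left(-7 + \left(5 - 0\right)\right) = - 3 \left(-7 + \left(5 + 0\right)\right) = - 3 \left(-7 + 5\right) = \left(-3\right) \left(-2\right) = 6$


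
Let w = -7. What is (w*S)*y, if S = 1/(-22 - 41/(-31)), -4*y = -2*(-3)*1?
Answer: -651/1282 ≈ -0.50780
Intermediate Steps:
y = -3/2 (y = -(-2*(-3))/4 = -3/2 ≈ -1.5000)
S = -31/641 (S = 1/(-22 - 41*(-1/31)) = 1/(-22 + 41/31) = 1/(-641/31) = -31/641 ≈ -0.048362)
(w*S)*y = -7*(-31/641)*(-3/2) = (217/641)*(-3/2) = -651/1282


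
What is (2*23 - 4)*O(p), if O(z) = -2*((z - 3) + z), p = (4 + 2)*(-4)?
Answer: 4284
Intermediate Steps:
p = -24 (p = 6*(-4) = -24)
O(z) = 6 - 4*z (O(z) = -2*((-3 + z) + z) = -2*(-3 + 2*z) = 6 - 4*z)
(2*23 - 4)*O(p) = (2*23 - 4)*(6 - 4*(-24)) = (46 - 4)*(6 + 96) = 42*102 = 4284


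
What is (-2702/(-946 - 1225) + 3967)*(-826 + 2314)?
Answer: 12819207792/2171 ≈ 5.9047e+6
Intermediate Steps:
(-2702/(-946 - 1225) + 3967)*(-826 + 2314) = (-2702/(-2171) + 3967)*1488 = (-2702*(-1/2171) + 3967)*1488 = (2702/2171 + 3967)*1488 = (8615059/2171)*1488 = 12819207792/2171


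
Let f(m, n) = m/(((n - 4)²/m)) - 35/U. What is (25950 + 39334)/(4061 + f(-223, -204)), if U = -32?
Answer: 2824446976/175792153 ≈ 16.067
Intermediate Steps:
f(m, n) = 35/32 + m²/(-4 + n)² (f(m, n) = m/(((n - 4)²/m)) - 35/(-32) = m/(((-4 + n)²/m)) - 35*(-1/32) = m/(((-4 + n)²/m)) + 35/32 = m*(m/(-4 + n)²) + 35/32 = m²/(-4 + n)² + 35/32 = 35/32 + m²/(-4 + n)²)
(25950 + 39334)/(4061 + f(-223, -204)) = (25950 + 39334)/(4061 + (35/32 + (-223)²/(-4 - 204)²)) = 65284/(4061 + (35/32 + 49729/(-208)²)) = 65284/(4061 + (35/32 + 49729*(1/43264))) = 65284/(4061 + (35/32 + 49729/43264)) = 65284/(4061 + 97049/43264) = 65284/(175792153/43264) = 65284*(43264/175792153) = 2824446976/175792153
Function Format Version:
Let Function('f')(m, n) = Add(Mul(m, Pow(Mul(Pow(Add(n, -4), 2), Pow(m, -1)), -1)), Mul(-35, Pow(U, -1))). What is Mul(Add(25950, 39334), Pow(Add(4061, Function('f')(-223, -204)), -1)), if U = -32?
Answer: Rational(2824446976, 175792153) ≈ 16.067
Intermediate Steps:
Function('f')(m, n) = Add(Rational(35, 32), Mul(Pow(m, 2), Pow(Add(-4, n), -2))) (Function('f')(m, n) = Add(Mul(m, Pow(Mul(Pow(Add(n, -4), 2), Pow(m, -1)), -1)), Mul(-35, Pow(-32, -1))) = Add(Mul(m, Pow(Mul(Pow(Add(-4, n), 2), Pow(m, -1)), -1)), Mul(-35, Rational(-1, 32))) = Add(Mul(m, Pow(Mul(Pow(m, -1), Pow(Add(-4, n), 2)), -1)), Rational(35, 32)) = Add(Mul(m, Mul(m, Pow(Add(-4, n), -2))), Rational(35, 32)) = Add(Mul(Pow(m, 2), Pow(Add(-4, n), -2)), Rational(35, 32)) = Add(Rational(35, 32), Mul(Pow(m, 2), Pow(Add(-4, n), -2))))
Mul(Add(25950, 39334), Pow(Add(4061, Function('f')(-223, -204)), -1)) = Mul(Add(25950, 39334), Pow(Add(4061, Add(Rational(35, 32), Mul(Pow(-223, 2), Pow(Add(-4, -204), -2)))), -1)) = Mul(65284, Pow(Add(4061, Add(Rational(35, 32), Mul(49729, Pow(-208, -2)))), -1)) = Mul(65284, Pow(Add(4061, Add(Rational(35, 32), Mul(49729, Rational(1, 43264)))), -1)) = Mul(65284, Pow(Add(4061, Add(Rational(35, 32), Rational(49729, 43264))), -1)) = Mul(65284, Pow(Add(4061, Rational(97049, 43264)), -1)) = Mul(65284, Pow(Rational(175792153, 43264), -1)) = Mul(65284, Rational(43264, 175792153)) = Rational(2824446976, 175792153)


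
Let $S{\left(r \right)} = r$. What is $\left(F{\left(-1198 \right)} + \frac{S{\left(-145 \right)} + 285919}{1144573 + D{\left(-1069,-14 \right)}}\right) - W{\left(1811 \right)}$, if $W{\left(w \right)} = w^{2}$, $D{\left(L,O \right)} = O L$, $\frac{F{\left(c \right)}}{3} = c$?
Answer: $- \frac{1269043835337}{386513} \approx -3.2833 \cdot 10^{6}$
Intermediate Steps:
$F{\left(c \right)} = 3 c$
$D{\left(L,O \right)} = L O$
$\left(F{\left(-1198 \right)} + \frac{S{\left(-145 \right)} + 285919}{1144573 + D{\left(-1069,-14 \right)}}\right) - W{\left(1811 \right)} = \left(3 \left(-1198\right) + \frac{-145 + 285919}{1144573 - -14966}\right) - 1811^{2} = \left(-3594 + \frac{285774}{1144573 + 14966}\right) - 3279721 = \left(-3594 + \frac{285774}{1159539}\right) - 3279721 = \left(-3594 + 285774 \cdot \frac{1}{1159539}\right) - 3279721 = \left(-3594 + \frac{95258}{386513}\right) - 3279721 = - \frac{1389032464}{386513} - 3279721 = - \frac{1269043835337}{386513}$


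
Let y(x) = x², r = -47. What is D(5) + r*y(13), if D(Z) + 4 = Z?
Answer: -7942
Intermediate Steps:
D(Z) = -4 + Z
D(5) + r*y(13) = (-4 + 5) - 47*13² = 1 - 47*169 = 1 - 7943 = -7942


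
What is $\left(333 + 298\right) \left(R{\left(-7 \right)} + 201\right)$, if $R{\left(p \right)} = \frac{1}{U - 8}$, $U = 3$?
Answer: $\frac{633524}{5} \approx 1.267 \cdot 10^{5}$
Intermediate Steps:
$R{\left(p \right)} = - \frac{1}{5}$ ($R{\left(p \right)} = \frac{1}{3 - 8} = \frac{1}{-5} = - \frac{1}{5}$)
$\left(333 + 298\right) \left(R{\left(-7 \right)} + 201\right) = \left(333 + 298\right) \left(- \frac{1}{5} + 201\right) = 631 \cdot \frac{1004}{5} = \frac{633524}{5}$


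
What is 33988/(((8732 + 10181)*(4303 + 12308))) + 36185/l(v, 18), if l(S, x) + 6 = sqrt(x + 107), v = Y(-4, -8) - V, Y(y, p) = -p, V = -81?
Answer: 68208114978662/27960582027 + 180925*sqrt(5)/89 ≈ 6985.1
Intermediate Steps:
v = 89 (v = -1*(-8) - 1*(-81) = 8 + 81 = 89)
l(S, x) = -6 + sqrt(107 + x) (l(S, x) = -6 + sqrt(x + 107) = -6 + sqrt(107 + x))
33988/(((8732 + 10181)*(4303 + 12308))) + 36185/l(v, 18) = 33988/(((8732 + 10181)*(4303 + 12308))) + 36185/(-6 + sqrt(107 + 18)) = 33988/((18913*16611)) + 36185/(-6 + sqrt(125)) = 33988/314163843 + 36185/(-6 + 5*sqrt(5))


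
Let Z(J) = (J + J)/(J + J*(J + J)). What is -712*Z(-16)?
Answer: 1424/31 ≈ 45.935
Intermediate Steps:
Z(J) = 2*J/(J + 2*J**2) (Z(J) = (2*J)/(J + J*(2*J)) = (2*J)/(J + 2*J**2) = 2*J/(J + 2*J**2))
-712*Z(-16) = -1424/(1 + 2*(-16)) = -1424/(1 - 32) = -1424/(-31) = -1424*(-1)/31 = -712*(-2/31) = 1424/31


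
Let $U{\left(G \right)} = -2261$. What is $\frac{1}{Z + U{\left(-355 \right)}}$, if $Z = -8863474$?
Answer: $- \frac{1}{8865735} \approx -1.1279 \cdot 10^{-7}$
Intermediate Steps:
$\frac{1}{Z + U{\left(-355 \right)}} = \frac{1}{-8863474 - 2261} = \frac{1}{-8865735} = - \frac{1}{8865735}$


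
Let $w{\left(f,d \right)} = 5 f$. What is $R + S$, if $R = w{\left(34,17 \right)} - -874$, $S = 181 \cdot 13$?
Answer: $3397$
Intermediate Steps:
$S = 2353$
$R = 1044$ ($R = 5 \cdot 34 - -874 = 170 + 874 = 1044$)
$R + S = 1044 + 2353 = 3397$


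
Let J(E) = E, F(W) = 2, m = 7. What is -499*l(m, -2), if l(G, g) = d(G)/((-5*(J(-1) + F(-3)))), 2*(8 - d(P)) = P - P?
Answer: 3992/5 ≈ 798.40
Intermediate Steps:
d(P) = 8 (d(P) = 8 - (P - P)/2 = 8 - ½*0 = 8 + 0 = 8)
l(G, g) = -8/5 (l(G, g) = 8/((-5*(-1 + 2))) = 8/((-5*1)) = 8/(-5) = 8*(-⅕) = -8/5)
-499*l(m, -2) = -499*(-8/5) = 3992/5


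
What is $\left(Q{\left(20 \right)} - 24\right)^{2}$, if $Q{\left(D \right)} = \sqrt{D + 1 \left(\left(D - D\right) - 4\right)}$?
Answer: $400$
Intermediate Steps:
$Q{\left(D \right)} = \sqrt{-4 + D}$ ($Q{\left(D \right)} = \sqrt{D + 1 \left(0 - 4\right)} = \sqrt{D + 1 \left(-4\right)} = \sqrt{D - 4} = \sqrt{-4 + D}$)
$\left(Q{\left(20 \right)} - 24\right)^{2} = \left(\sqrt{-4 + 20} - 24\right)^{2} = \left(\sqrt{16} - 24\right)^{2} = \left(4 - 24\right)^{2} = \left(-20\right)^{2} = 400$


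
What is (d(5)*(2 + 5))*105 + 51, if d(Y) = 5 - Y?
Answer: 51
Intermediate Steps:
(d(5)*(2 + 5))*105 + 51 = ((5 - 1*5)*(2 + 5))*105 + 51 = ((5 - 5)*7)*105 + 51 = (0*7)*105 + 51 = 0*105 + 51 = 0 + 51 = 51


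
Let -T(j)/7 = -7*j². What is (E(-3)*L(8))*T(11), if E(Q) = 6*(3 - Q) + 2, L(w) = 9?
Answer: 2027718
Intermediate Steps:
E(Q) = 20 - 6*Q (E(Q) = (18 - 6*Q) + 2 = 20 - 6*Q)
T(j) = 49*j² (T(j) = -(-49)*j² = 49*j²)
(E(-3)*L(8))*T(11) = ((20 - 6*(-3))*9)*(49*11²) = ((20 + 18)*9)*(49*121) = (38*9)*5929 = 342*5929 = 2027718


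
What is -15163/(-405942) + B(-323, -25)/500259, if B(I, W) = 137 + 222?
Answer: 2577053465/67692046326 ≈ 0.038070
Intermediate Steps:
B(I, W) = 359
-15163/(-405942) + B(-323, -25)/500259 = -15163/(-405942) + 359/500259 = -15163*(-1/405942) + 359*(1/500259) = 15163/405942 + 359/500259 = 2577053465/67692046326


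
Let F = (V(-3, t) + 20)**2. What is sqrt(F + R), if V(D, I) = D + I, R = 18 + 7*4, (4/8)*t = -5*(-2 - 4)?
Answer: 5*sqrt(239) ≈ 77.298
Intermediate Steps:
t = 60 (t = 2*(-5*(-2 - 4)) = 2*(-5*(-6)) = 2*30 = 60)
R = 46 (R = 18 + 28 = 46)
F = 5929 (F = ((-3 + 60) + 20)**2 = (57 + 20)**2 = 77**2 = 5929)
sqrt(F + R) = sqrt(5929 + 46) = sqrt(5975) = 5*sqrt(239)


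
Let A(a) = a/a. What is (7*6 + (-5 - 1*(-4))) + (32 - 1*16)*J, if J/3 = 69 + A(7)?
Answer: 3401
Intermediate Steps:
A(a) = 1
J = 210 (J = 3*(69 + 1) = 3*70 = 210)
(7*6 + (-5 - 1*(-4))) + (32 - 1*16)*J = (7*6 + (-5 - 1*(-4))) + (32 - 1*16)*210 = (42 + (-5 + 4)) + (32 - 16)*210 = (42 - 1) + 16*210 = 41 + 3360 = 3401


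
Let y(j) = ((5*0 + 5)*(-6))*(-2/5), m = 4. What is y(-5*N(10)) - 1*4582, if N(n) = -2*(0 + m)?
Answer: -4570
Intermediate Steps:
N(n) = -8 (N(n) = -2*(0 + 4) = -2*4 = -8)
y(j) = 12 (y(j) = ((0 + 5)*(-6))*(-2*⅕) = (5*(-6))*(-⅖) = -30*(-⅖) = 12)
y(-5*N(10)) - 1*4582 = 12 - 1*4582 = 12 - 4582 = -4570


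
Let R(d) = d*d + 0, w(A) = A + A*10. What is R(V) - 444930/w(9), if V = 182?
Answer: 944782/33 ≈ 28630.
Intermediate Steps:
w(A) = 11*A (w(A) = A + 10*A = 11*A)
R(d) = d**2 (R(d) = d**2 + 0 = d**2)
R(V) - 444930/w(9) = 182**2 - 444930/(11*9) = 33124 - 444930/99 = 33124 - 1*148310/33 = 33124 - 148310/33 = 944782/33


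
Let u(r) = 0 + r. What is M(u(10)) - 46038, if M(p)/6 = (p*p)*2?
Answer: -44838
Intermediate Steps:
u(r) = r
M(p) = 12*p² (M(p) = 6*((p*p)*2) = 6*(p²*2) = 6*(2*p²) = 12*p²)
M(u(10)) - 46038 = 12*10² - 46038 = 12*100 - 46038 = 1200 - 46038 = -44838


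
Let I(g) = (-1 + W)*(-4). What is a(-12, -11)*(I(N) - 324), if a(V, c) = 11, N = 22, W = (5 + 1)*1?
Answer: -3784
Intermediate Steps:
W = 6 (W = 6*1 = 6)
I(g) = -20 (I(g) = (-1 + 6)*(-4) = 5*(-4) = -20)
a(-12, -11)*(I(N) - 324) = 11*(-20 - 324) = 11*(-344) = -3784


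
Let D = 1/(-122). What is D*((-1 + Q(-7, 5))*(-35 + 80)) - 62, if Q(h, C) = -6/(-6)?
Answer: -62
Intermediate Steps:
D = -1/122 ≈ -0.0081967
Q(h, C) = 1 (Q(h, C) = -6*(-⅙) = 1)
D*((-1 + Q(-7, 5))*(-35 + 80)) - 62 = -(-1 + 1)*(-35 + 80)/122 - 62 = -0*45 - 62 = -1/122*0 - 62 = 0 - 62 = -62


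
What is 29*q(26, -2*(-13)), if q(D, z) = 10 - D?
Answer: -464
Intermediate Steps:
29*q(26, -2*(-13)) = 29*(10 - 1*26) = 29*(10 - 26) = 29*(-16) = -464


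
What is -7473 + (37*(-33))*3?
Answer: -11136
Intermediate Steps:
-7473 + (37*(-33))*3 = -7473 - 1221*3 = -7473 - 3663 = -11136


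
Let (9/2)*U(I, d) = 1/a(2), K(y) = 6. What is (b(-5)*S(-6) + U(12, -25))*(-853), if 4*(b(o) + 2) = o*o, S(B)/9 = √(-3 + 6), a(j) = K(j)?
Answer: -853/27 - 130509*√3/4 ≈ -56544.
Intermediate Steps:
a(j) = 6
S(B) = 9*√3 (S(B) = 9*√(-3 + 6) = 9*√3)
b(o) = -2 + o²/4 (b(o) = -2 + (o*o)/4 = -2 + o²/4)
U(I, d) = 1/27 (U(I, d) = (2/9)/6 = (2/9)*(⅙) = 1/27)
(b(-5)*S(-6) + U(12, -25))*(-853) = ((-2 + (¼)*(-5)²)*(9*√3) + 1/27)*(-853) = ((-2 + (¼)*25)*(9*√3) + 1/27)*(-853) = ((-2 + 25/4)*(9*√3) + 1/27)*(-853) = (17*(9*√3)/4 + 1/27)*(-853) = (153*√3/4 + 1/27)*(-853) = (1/27 + 153*√3/4)*(-853) = -853/27 - 130509*√3/4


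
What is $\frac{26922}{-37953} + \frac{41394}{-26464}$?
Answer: $- \frac{380581715}{167398032} \approx -2.2735$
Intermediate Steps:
$\frac{26922}{-37953} + \frac{41394}{-26464} = 26922 \left(- \frac{1}{37953}\right) + 41394 \left(- \frac{1}{26464}\right) = - \frac{8974}{12651} - \frac{20697}{13232} = - \frac{380581715}{167398032}$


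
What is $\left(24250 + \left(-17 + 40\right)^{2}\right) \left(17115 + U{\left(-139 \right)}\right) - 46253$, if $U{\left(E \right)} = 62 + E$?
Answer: $422138349$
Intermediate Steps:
$\left(24250 + \left(-17 + 40\right)^{2}\right) \left(17115 + U{\left(-139 \right)}\right) - 46253 = \left(24250 + \left(-17 + 40\right)^{2}\right) \left(17115 + \left(62 - 139\right)\right) - 46253 = \left(24250 + 23^{2}\right) \left(17115 - 77\right) - 46253 = \left(24250 + 529\right) 17038 - 46253 = 24779 \cdot 17038 - 46253 = 422184602 - 46253 = 422138349$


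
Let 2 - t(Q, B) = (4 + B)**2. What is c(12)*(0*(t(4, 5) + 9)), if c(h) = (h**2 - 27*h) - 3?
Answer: 0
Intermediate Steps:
t(Q, B) = 2 - (4 + B)**2
c(h) = -3 + h**2 - 27*h
c(12)*(0*(t(4, 5) + 9)) = (-3 + 12**2 - 27*12)*(0*((2 - (4 + 5)**2) + 9)) = (-3 + 144 - 324)*(0*((2 - 1*9**2) + 9)) = -0*((2 - 1*81) + 9) = -0*((2 - 81) + 9) = -0*(-79 + 9) = -0*(-70) = -183*0 = 0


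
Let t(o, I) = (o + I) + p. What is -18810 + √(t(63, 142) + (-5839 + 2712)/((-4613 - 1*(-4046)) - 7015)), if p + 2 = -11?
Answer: -18810 + √11061159922/7582 ≈ -18796.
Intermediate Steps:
p = -13 (p = -2 - 11 = -13)
t(o, I) = -13 + I + o (t(o, I) = (o + I) - 13 = (I + o) - 13 = -13 + I + o)
-18810 + √(t(63, 142) + (-5839 + 2712)/((-4613 - 1*(-4046)) - 7015)) = -18810 + √((-13 + 142 + 63) + (-5839 + 2712)/((-4613 - 1*(-4046)) - 7015)) = -18810 + √(192 - 3127/((-4613 + 4046) - 7015)) = -18810 + √(192 - 3127/(-567 - 7015)) = -18810 + √(192 - 3127/(-7582)) = -18810 + √(192 - 3127*(-1/7582)) = -18810 + √(192 + 3127/7582) = -18810 + √(1458871/7582) = -18810 + √11061159922/7582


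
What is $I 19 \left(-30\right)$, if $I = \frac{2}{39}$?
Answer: $- \frac{380}{13} \approx -29.231$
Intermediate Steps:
$I = \frac{2}{39}$ ($I = 2 \cdot \frac{1}{39} = \frac{2}{39} \approx 0.051282$)
$I 19 \left(-30\right) = \frac{2}{39} \cdot 19 \left(-30\right) = \frac{38}{39} \left(-30\right) = - \frac{380}{13}$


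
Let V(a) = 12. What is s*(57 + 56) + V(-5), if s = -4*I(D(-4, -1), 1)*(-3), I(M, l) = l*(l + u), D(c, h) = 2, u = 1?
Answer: 2724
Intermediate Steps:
I(M, l) = l*(1 + l) (I(M, l) = l*(l + 1) = l*(1 + l))
s = 24 (s = -4*(1 + 1)*(-3) = -4*2*(-3) = -8*(-3) = 24)
s*(57 + 56) + V(-5) = 24*(57 + 56) + 12 = 24*113 + 12 = 2712 + 12 = 2724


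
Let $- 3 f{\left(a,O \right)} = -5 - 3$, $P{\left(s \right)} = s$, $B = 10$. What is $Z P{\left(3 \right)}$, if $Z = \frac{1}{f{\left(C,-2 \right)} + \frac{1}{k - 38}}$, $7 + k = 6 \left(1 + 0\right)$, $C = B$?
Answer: $\frac{117}{103} \approx 1.1359$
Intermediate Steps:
$C = 10$
$k = -1$ ($k = -7 + 6 \left(1 + 0\right) = -7 + 6 \cdot 1 = -7 + 6 = -1$)
$f{\left(a,O \right)} = \frac{8}{3}$ ($f{\left(a,O \right)} = - \frac{-5 - 3}{3} = \left(- \frac{1}{3}\right) \left(-8\right) = \frac{8}{3}$)
$Z = \frac{39}{103}$ ($Z = \frac{1}{\frac{8}{3} + \frac{1}{-1 - 38}} = \frac{1}{\frac{8}{3} + \frac{1}{-39}} = \frac{1}{\frac{8}{3} - \frac{1}{39}} = \frac{1}{\frac{103}{39}} = \frac{39}{103} \approx 0.37864$)
$Z P{\left(3 \right)} = \frac{39}{103} \cdot 3 = \frac{117}{103}$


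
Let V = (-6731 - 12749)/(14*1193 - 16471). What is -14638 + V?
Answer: -3400858/231 ≈ -14722.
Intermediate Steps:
V = -19480/231 (V = -19480/(16702 - 16471) = -19480/231 ≈ -84.329)
-14638 + V = -14638 - 19480/231 = -3400858/231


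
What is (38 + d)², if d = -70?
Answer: 1024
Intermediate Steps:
(38 + d)² = (38 - 70)² = (-32)² = 1024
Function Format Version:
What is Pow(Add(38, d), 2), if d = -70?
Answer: 1024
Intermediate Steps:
Pow(Add(38, d), 2) = Pow(Add(38, -70), 2) = Pow(-32, 2) = 1024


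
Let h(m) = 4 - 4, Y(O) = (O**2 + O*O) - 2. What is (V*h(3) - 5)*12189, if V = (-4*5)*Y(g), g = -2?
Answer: -60945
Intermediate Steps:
Y(O) = -2 + 2*O**2 (Y(O) = (O**2 + O**2) - 2 = 2*O**2 - 2 = -2 + 2*O**2)
h(m) = 0
V = -120 (V = (-4*5)*(-2 + 2*(-2)**2) = -20*(-2 + 2*4) = -20*(-2 + 8) = -20*6 = -120)
(V*h(3) - 5)*12189 = (-120*0 - 5)*12189 = (0 - 5)*12189 = -5*12189 = -60945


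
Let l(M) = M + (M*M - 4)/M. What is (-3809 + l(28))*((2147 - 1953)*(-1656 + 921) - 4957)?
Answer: 3876354784/7 ≈ 5.5376e+8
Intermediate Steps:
l(M) = M + (-4 + M²)/M (l(M) = M + (M² - 4)/M = M + (-4 + M²)/M)
(-3809 + l(28))*((2147 - 1953)*(-1656 + 921) - 4957) = (-3809 + (-4/28 + 2*28))*((2147 - 1953)*(-1656 + 921) - 4957) = (-3809 + (-4*1/28 + 56))*(194*(-735) - 4957) = (-3809 + (-⅐ + 56))*(-142590 - 4957) = (-3809 + 391/7)*(-147547) = -26272/7*(-147547) = 3876354784/7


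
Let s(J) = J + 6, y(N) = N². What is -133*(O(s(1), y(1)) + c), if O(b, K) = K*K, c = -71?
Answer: 9310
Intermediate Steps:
s(J) = 6 + J
O(b, K) = K²
-133*(O(s(1), y(1)) + c) = -133*((1²)² - 71) = -133*(1² - 71) = -133*(1 - 71) = -133*(-70) = 9310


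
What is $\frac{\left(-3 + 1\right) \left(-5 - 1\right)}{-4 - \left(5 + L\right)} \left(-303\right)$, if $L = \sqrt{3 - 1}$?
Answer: $\frac{32724}{79} - \frac{3636 \sqrt{2}}{79} \approx 349.14$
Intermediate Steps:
$L = \sqrt{2} \approx 1.4142$
$\frac{\left(-3 + 1\right) \left(-5 - 1\right)}{-4 - \left(5 + L\right)} \left(-303\right) = \frac{\left(-3 + 1\right) \left(-5 - 1\right)}{-4 - \left(5 + \sqrt{2}\right)} \left(-303\right) = \frac{\left(-2\right) \left(-6\right)}{-4 - \left(5 + \sqrt{2}\right)} \left(-303\right) = \frac{12}{-9 - \sqrt{2}} \left(-303\right) = - \frac{3636}{-9 - \sqrt{2}}$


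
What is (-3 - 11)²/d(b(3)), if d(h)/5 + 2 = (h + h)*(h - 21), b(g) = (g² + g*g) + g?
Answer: -98/5 ≈ -19.600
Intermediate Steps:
b(g) = g + 2*g² (b(g) = (g² + g²) + g = 2*g² + g = g + 2*g²)
d(h) = -10 + 10*h*(-21 + h) (d(h) = -10 + 5*((h + h)*(h - 21)) = -10 + 5*((2*h)*(-21 + h)) = -10 + 5*(2*h*(-21 + h)) = -10 + 10*h*(-21 + h))
(-3 - 11)²/d(b(3)) = (-3 - 11)²/(-10 - 630*(1 + 2*3) + 10*(3*(1 + 2*3))²) = (-14)²/(-10 - 630*(1 + 6) + 10*(3*(1 + 6))²) = 196/(-10 - 630*7 + 10*(3*7)²) = 196/(-10 - 210*21 + 10*21²) = 196/(-10 - 4410 + 10*441) = 196/(-10 - 4410 + 4410) = 196/(-10) = 196*(-⅒) = -98/5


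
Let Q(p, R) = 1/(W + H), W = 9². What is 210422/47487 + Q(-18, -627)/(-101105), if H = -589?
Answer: 10807555932967/2438995952580 ≈ 4.4312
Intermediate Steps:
W = 81
Q(p, R) = -1/508 (Q(p, R) = 1/(81 - 589) = 1/(-508) = -1/508)
210422/47487 + Q(-18, -627)/(-101105) = 210422/47487 - 1/508/(-101105) = 210422*(1/47487) - 1/508*(-1/101105) = 210422/47487 + 1/51361340 = 10807555932967/2438995952580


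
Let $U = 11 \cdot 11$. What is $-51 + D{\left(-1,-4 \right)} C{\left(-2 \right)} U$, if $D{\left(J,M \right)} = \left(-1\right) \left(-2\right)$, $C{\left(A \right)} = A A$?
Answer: $917$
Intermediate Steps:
$C{\left(A \right)} = A^{2}$
$D{\left(J,M \right)} = 2$
$U = 121$
$-51 + D{\left(-1,-4 \right)} C{\left(-2 \right)} U = -51 + 2 \left(-2\right)^{2} \cdot 121 = -51 + 2 \cdot 4 \cdot 121 = -51 + 8 \cdot 121 = -51 + 968 = 917$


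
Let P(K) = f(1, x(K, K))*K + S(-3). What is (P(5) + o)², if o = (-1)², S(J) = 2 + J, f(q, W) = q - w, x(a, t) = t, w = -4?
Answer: 625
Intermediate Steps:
f(q, W) = 4 + q (f(q, W) = q - 1*(-4) = q + 4 = 4 + q)
o = 1
P(K) = -1 + 5*K (P(K) = (4 + 1)*K + (2 - 3) = 5*K - 1 = -1 + 5*K)
(P(5) + o)² = ((-1 + 5*5) + 1)² = ((-1 + 25) + 1)² = (24 + 1)² = 25² = 625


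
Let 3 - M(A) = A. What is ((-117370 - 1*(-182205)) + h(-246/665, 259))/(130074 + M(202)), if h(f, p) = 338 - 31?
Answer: 65142/129875 ≈ 0.50157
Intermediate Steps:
M(A) = 3 - A
h(f, p) = 307
((-117370 - 1*(-182205)) + h(-246/665, 259))/(130074 + M(202)) = ((-117370 - 1*(-182205)) + 307)/(130074 + (3 - 1*202)) = ((-117370 + 182205) + 307)/(130074 + (3 - 202)) = (64835 + 307)/(130074 - 199) = 65142/129875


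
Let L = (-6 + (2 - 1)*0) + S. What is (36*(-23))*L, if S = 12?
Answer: -4968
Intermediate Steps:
L = 6 (L = (-6 + (2 - 1)*0) + 12 = (-6 + 1*0) + 12 = (-6 + 0) + 12 = -6 + 12 = 6)
(36*(-23))*L = (36*(-23))*6 = -828*6 = -4968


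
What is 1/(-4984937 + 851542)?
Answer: -1/4133395 ≈ -2.4193e-7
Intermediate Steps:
1/(-4984937 + 851542) = 1/(-4133395) = -1/4133395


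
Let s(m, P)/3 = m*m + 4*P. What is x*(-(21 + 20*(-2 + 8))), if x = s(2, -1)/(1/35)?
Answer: 0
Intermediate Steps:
s(m, P) = 3*m**2 + 12*P (s(m, P) = 3*(m*m + 4*P) = 3*(m**2 + 4*P) = 3*m**2 + 12*P)
x = 0 (x = (3*2**2 + 12*(-1))/(1/35) = (3*4 - 12)/(1/35) = (12 - 12)*35 = 0*35 = 0)
x*(-(21 + 20*(-2 + 8))) = 0*(-(21 + 20*(-2 + 8))) = 0*(-(21 + 20*6)) = 0*(-(21 + 120)) = 0*(-1*141) = 0*(-141) = 0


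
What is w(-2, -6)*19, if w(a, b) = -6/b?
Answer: 19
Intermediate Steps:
w(-2, -6)*19 = -6/(-6)*19 = -6*(-1/6)*19 = 1*19 = 19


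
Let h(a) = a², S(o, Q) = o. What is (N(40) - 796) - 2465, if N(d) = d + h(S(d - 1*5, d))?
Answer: -1996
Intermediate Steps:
N(d) = d + (-5 + d)² (N(d) = d + (d - 1*5)² = d + (d - 5)² = d + (-5 + d)²)
(N(40) - 796) - 2465 = ((40 + (-5 + 40)²) - 796) - 2465 = ((40 + 35²) - 796) - 2465 = ((40 + 1225) - 796) - 2465 = (1265 - 796) - 2465 = 469 - 2465 = -1996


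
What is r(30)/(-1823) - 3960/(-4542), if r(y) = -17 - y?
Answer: 1238759/1380011 ≈ 0.89764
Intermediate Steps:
r(30)/(-1823) - 3960/(-4542) = (-17 - 1*30)/(-1823) - 3960/(-4542) = (-17 - 30)*(-1/1823) - 3960*(-1/4542) = -47*(-1/1823) + 660/757 = 47/1823 + 660/757 = 1238759/1380011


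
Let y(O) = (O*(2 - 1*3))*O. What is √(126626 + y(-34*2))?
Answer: √122002 ≈ 349.29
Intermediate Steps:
y(O) = -O² (y(O) = (O*(2 - 3))*O = (O*(-1))*O = (-O)*O = -O²)
√(126626 + y(-34*2)) = √(126626 - (-34*2)²) = √(126626 - 1*(-68)²) = √(126626 - 1*4624) = √(126626 - 4624) = √122002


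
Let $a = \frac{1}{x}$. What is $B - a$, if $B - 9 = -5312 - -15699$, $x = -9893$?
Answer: $\frac{102847629}{9893} \approx 10396.0$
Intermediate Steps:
$B = 10396$ ($B = 9 - -10387 = 9 + \left(-5312 + 15699\right) = 9 + 10387 = 10396$)
$a = - \frac{1}{9893}$ ($a = \frac{1}{-9893} = - \frac{1}{9893} \approx -0.00010108$)
$B - a = 10396 - - \frac{1}{9893} = 10396 + \frac{1}{9893} = \frac{102847629}{9893}$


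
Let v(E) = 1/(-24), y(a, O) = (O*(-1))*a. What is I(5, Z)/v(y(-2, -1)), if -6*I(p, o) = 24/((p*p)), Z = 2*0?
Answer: 96/25 ≈ 3.8400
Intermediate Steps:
y(a, O) = -O*a (y(a, O) = (-O)*a = -O*a)
Z = 0
v(E) = -1/24
I(p, o) = -4/p² (I(p, o) = -4/(p*p) = -4/(p²) = -4/p²)
I(5, Z)/v(y(-2, -1)) = (-4/5²)/(-1/24) = -4*1/25*(-24) = -4/25*(-24) = 96/25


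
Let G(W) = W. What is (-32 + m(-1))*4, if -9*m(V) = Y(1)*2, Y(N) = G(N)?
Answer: -1160/9 ≈ -128.89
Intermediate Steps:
Y(N) = N
m(V) = -2/9
(-32 + m(-1))*4 = (-32 - 2/9)*4 = -290/9*4 = -1160/9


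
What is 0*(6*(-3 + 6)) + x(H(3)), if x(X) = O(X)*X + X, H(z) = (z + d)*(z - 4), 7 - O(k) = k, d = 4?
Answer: -105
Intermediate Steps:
O(k) = 7 - k
H(z) = (-4 + z)*(4 + z) (H(z) = (z + 4)*(z - 4) = (4 + z)*(-4 + z) = (-4 + z)*(4 + z))
x(X) = X + X*(7 - X) (x(X) = (7 - X)*X + X = X*(7 - X) + X = X + X*(7 - X))
0*(6*(-3 + 6)) + x(H(3)) = 0*(6*(-3 + 6)) + (-16 + 3²)*(8 - (-16 + 3²)) = 0*(6*3) + (-16 + 9)*(8 - (-16 + 9)) = 0*18 - 7*(8 - 1*(-7)) = 0 - 7*(8 + 7) = 0 - 7*15 = 0 - 105 = -105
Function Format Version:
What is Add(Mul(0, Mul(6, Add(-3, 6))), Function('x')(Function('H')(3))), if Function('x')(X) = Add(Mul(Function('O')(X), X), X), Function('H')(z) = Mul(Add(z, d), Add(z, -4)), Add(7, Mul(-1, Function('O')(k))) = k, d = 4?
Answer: -105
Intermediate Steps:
Function('O')(k) = Add(7, Mul(-1, k))
Function('H')(z) = Mul(Add(-4, z), Add(4, z)) (Function('H')(z) = Mul(Add(z, 4), Add(z, -4)) = Mul(Add(4, z), Add(-4, z)) = Mul(Add(-4, z), Add(4, z)))
Function('x')(X) = Add(X, Mul(X, Add(7, Mul(-1, X)))) (Function('x')(X) = Add(Mul(Add(7, Mul(-1, X)), X), X) = Add(Mul(X, Add(7, Mul(-1, X))), X) = Add(X, Mul(X, Add(7, Mul(-1, X)))))
Add(Mul(0, Mul(6, Add(-3, 6))), Function('x')(Function('H')(3))) = Add(Mul(0, Mul(6, Add(-3, 6))), Mul(Add(-16, Pow(3, 2)), Add(8, Mul(-1, Add(-16, Pow(3, 2)))))) = Add(Mul(0, Mul(6, 3)), Mul(Add(-16, 9), Add(8, Mul(-1, Add(-16, 9))))) = Add(Mul(0, 18), Mul(-7, Add(8, Mul(-1, -7)))) = Add(0, Mul(-7, Add(8, 7))) = Add(0, Mul(-7, 15)) = Add(0, -105) = -105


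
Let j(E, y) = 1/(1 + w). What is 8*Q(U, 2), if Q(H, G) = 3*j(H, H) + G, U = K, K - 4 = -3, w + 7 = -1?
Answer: 88/7 ≈ 12.571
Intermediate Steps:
w = -8 (w = -7 - 1 = -8)
K = 1 (K = 4 - 3 = 1)
j(E, y) = -⅐ (j(E, y) = 1/(1 - 8) = 1/(-7) = -⅐)
U = 1
Q(H, G) = -3/7 + G (Q(H, G) = 3*(-⅐) + G = -3/7 + G)
8*Q(U, 2) = 8*(-3/7 + 2) = 8*(11/7) = 88/7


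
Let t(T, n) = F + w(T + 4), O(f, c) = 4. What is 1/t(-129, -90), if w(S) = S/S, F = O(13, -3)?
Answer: ⅕ ≈ 0.20000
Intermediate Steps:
F = 4
w(S) = 1
t(T, n) = 5 (t(T, n) = 4 + 1 = 5)
1/t(-129, -90) = 1/5 = ⅕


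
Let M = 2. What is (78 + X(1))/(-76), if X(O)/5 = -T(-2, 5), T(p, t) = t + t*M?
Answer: -3/76 ≈ -0.039474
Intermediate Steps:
T(p, t) = 3*t (T(p, t) = t + t*2 = t + 2*t = 3*t)
X(O) = -75 (X(O) = 5*(-3*5) = 5*(-1*15) = 5*(-15) = -75)
(78 + X(1))/(-76) = (78 - 75)/(-76) = -1/76*3 = -3/76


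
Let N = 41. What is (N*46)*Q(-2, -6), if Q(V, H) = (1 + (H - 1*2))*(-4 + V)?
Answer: 79212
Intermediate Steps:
Q(V, H) = (-1 + H)*(-4 + V) (Q(V, H) = (1 + (H - 2))*(-4 + V) = (1 + (-2 + H))*(-4 + V) = (-1 + H)*(-4 + V))
(N*46)*Q(-2, -6) = (41*46)*(4 - 1*(-2) - 4*(-6) - 6*(-2)) = 1886*(4 + 2 + 24 + 12) = 1886*42 = 79212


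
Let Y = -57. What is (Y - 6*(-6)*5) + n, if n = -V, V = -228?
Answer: 351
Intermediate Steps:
n = 228 (n = -1*(-228) = 228)
(Y - 6*(-6)*5) + n = (-57 - 6*(-6)*5) + 228 = (-57 + 36*5) + 228 = (-57 + 180) + 228 = 123 + 228 = 351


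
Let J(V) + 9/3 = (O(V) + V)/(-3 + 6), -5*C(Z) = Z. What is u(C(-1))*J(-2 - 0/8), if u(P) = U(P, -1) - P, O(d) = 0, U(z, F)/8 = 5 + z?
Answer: -759/5 ≈ -151.80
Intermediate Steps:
U(z, F) = 40 + 8*z (U(z, F) = 8*(5 + z) = 40 + 8*z)
C(Z) = -Z/5
J(V) = -3 + V/3 (J(V) = -3 + (0 + V)/(-3 + 6) = -3 + V/3)
u(P) = 40 + 7*P (u(P) = (40 + 8*P) - P = 40 + 7*P)
u(C(-1))*J(-2 - 0/8) = (40 + 7*(-⅕*(-1)))*(-3 + (-2 - 0/8)/3) = (40 + 7*(⅕))*(-3 + (-2 - 0/8)/3) = (40 + 7/5)*(-3 + (-2 - 1*0)/3) = 207*(-3 + (-2 + 0)/3)/5 = 207*(-3 + (⅓)*(-2))/5 = 207*(-3 - ⅔)/5 = (207/5)*(-11/3) = -759/5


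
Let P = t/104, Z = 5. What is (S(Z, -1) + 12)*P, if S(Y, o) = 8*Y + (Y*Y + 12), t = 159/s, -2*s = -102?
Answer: 4717/1768 ≈ 2.6680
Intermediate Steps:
s = 51 (s = -1/2*(-102) = 51)
t = 53/17 (t = 159/51 = 159*(1/51) = 53/17 ≈ 3.1176)
P = 53/1768 (P = (53/17)/104 = (53/17)*(1/104) = 53/1768 ≈ 0.029977)
S(Y, o) = 12 + Y**2 + 8*Y (S(Y, o) = 8*Y + (Y**2 + 12) = 8*Y + (12 + Y**2) = 12 + Y**2 + 8*Y)
(S(Z, -1) + 12)*P = ((12 + 5**2 + 8*5) + 12)*(53/1768) = ((12 + 25 + 40) + 12)*(53/1768) = (77 + 12)*(53/1768) = 89*(53/1768) = 4717/1768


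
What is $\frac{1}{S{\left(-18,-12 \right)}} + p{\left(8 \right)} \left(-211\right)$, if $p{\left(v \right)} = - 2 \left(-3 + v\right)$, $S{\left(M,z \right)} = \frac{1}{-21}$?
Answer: $2089$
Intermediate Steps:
$S{\left(M,z \right)} = - \frac{1}{21}$
$p{\left(v \right)} = 6 - 2 v$
$\frac{1}{S{\left(-18,-12 \right)}} + p{\left(8 \right)} \left(-211\right) = \frac{1}{- \frac{1}{21}} + \left(6 - 16\right) \left(-211\right) = -21 + \left(6 - 16\right) \left(-211\right) = -21 - -2110 = -21 + 2110 = 2089$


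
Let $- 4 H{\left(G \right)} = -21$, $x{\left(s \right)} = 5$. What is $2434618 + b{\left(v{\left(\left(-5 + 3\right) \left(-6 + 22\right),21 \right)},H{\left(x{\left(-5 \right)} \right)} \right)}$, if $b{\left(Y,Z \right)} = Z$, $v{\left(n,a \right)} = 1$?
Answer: $\frac{9738493}{4} \approx 2.4346 \cdot 10^{6}$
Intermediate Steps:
$H{\left(G \right)} = \frac{21}{4}$ ($H{\left(G \right)} = \left(- \frac{1}{4}\right) \left(-21\right) = \frac{21}{4}$)
$2434618 + b{\left(v{\left(\left(-5 + 3\right) \left(-6 + 22\right),21 \right)},H{\left(x{\left(-5 \right)} \right)} \right)} = 2434618 + \frac{21}{4} = \frac{9738493}{4}$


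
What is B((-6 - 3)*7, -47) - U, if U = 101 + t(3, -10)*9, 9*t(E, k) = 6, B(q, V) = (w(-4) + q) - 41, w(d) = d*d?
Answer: -195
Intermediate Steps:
w(d) = d²
B(q, V) = -25 + q (B(q, V) = ((-4)² + q) - 41 = (16 + q) - 41 = -25 + q)
t(E, k) = ⅔ (t(E, k) = (⅑)*6 = ⅔)
U = 107 (U = 101 + (⅔)*9 = 101 + 6 = 107)
B((-6 - 3)*7, -47) - U = (-25 + (-6 - 3)*7) - 1*107 = (-25 - 9*7) - 107 = (-25 - 63) - 107 = -88 - 107 = -195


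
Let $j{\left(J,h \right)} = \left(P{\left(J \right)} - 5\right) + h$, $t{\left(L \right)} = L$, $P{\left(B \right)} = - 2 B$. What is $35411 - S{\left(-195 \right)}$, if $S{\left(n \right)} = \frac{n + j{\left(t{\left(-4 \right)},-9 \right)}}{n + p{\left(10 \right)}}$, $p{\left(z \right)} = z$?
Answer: $\frac{6550834}{185} \approx 35410.0$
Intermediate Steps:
$j{\left(J,h \right)} = -5 + h - 2 J$ ($j{\left(J,h \right)} = \left(- 2 J - 5\right) + h = \left(-5 - 2 J\right) + h = -5 + h - 2 J$)
$S{\left(n \right)} = \frac{-6 + n}{10 + n}$ ($S{\left(n \right)} = \frac{n - 6}{n + 10} = \frac{n - 6}{10 + n} = \frac{-6 + n}{10 + n}$)
$35411 - S{\left(-195 \right)} = 35411 - \frac{-6 - 195}{10 - 195} = 35411 - \frac{1}{-185} \left(-201\right) = 35411 - \left(- \frac{1}{185}\right) \left(-201\right) = 35411 - \frac{201}{185} = \frac{6550834}{185}$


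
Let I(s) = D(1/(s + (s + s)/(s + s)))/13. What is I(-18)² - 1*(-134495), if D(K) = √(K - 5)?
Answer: 386404049/2873 ≈ 1.3450e+5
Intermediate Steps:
D(K) = √(-5 + K)
I(s) = √(-5 + 1/(1 + s))/13 (I(s) = √(-5 + 1/(s + (s + s)/(s + s)))/13 = √(-5 + 1/(s + (2*s)/((2*s))))*(1/13) = √(-5 + 1/(s + (2*s)*(1/(2*s))))*(1/13) = √(-5 + 1/(s + 1))*(1/13) = √(-5 + 1/(1 + s))*(1/13) = √(-5 + 1/(1 + s))/13)
I(-18)² - 1*(-134495) = (√((-4 - 5*(-18))/(1 - 18))/13)² - 1*(-134495) = (√((-4 + 90)/(-17))/13)² + 134495 = (√(-1/17*86)/13)² + 134495 = (√(-86/17)/13)² + 134495 = ((I*√1462/17)/13)² + 134495 = (I*√1462/221)² + 134495 = -86/2873 + 134495 = 386404049/2873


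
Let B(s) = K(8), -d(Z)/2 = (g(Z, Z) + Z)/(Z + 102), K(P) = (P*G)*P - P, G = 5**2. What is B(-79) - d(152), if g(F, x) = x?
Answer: 202488/127 ≈ 1594.4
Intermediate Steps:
G = 25
K(P) = -P + 25*P**2 (K(P) = (P*25)*P - P = (25*P)*P - P = 25*P**2 - P = -P + 25*P**2)
d(Z) = -4*Z/(102 + Z) (d(Z) = -2*(Z + Z)/(Z + 102) = -2*2*Z/(102 + Z) = -4*Z/(102 + Z))
B(s) = 1592 (B(s) = 8*(-1 + 25*8) = 8*(-1 + 200) = 8*199 = 1592)
B(-79) - d(152) = 1592 - (-4)*152/(102 + 152) = 1592 - (-4)*152/254 = 1592 - 1*(-304/127) = 1592 + 304/127 = 202488/127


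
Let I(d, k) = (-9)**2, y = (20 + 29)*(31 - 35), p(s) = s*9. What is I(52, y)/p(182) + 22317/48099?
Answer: 1498195/2918006 ≈ 0.51343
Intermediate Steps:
p(s) = 9*s
y = -196 (y = 49*(-4) = -196)
I(d, k) = 81
I(52, y)/p(182) + 22317/48099 = 81/((9*182)) + 22317/48099 = 81/1638 + 22317*(1/48099) = 81*(1/1638) + 7439/16033 = 9/182 + 7439/16033 = 1498195/2918006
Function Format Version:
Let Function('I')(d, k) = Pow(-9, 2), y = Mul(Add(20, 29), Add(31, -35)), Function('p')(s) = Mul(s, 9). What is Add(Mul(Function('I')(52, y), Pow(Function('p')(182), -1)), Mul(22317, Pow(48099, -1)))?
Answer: Rational(1498195, 2918006) ≈ 0.51343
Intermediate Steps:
Function('p')(s) = Mul(9, s)
y = -196 (y = Mul(49, -4) = -196)
Function('I')(d, k) = 81
Add(Mul(Function('I')(52, y), Pow(Function('p')(182), -1)), Mul(22317, Pow(48099, -1))) = Add(Mul(81, Pow(Mul(9, 182), -1)), Mul(22317, Pow(48099, -1))) = Add(Mul(81, Pow(1638, -1)), Mul(22317, Rational(1, 48099))) = Add(Mul(81, Rational(1, 1638)), Rational(7439, 16033)) = Add(Rational(9, 182), Rational(7439, 16033)) = Rational(1498195, 2918006)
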